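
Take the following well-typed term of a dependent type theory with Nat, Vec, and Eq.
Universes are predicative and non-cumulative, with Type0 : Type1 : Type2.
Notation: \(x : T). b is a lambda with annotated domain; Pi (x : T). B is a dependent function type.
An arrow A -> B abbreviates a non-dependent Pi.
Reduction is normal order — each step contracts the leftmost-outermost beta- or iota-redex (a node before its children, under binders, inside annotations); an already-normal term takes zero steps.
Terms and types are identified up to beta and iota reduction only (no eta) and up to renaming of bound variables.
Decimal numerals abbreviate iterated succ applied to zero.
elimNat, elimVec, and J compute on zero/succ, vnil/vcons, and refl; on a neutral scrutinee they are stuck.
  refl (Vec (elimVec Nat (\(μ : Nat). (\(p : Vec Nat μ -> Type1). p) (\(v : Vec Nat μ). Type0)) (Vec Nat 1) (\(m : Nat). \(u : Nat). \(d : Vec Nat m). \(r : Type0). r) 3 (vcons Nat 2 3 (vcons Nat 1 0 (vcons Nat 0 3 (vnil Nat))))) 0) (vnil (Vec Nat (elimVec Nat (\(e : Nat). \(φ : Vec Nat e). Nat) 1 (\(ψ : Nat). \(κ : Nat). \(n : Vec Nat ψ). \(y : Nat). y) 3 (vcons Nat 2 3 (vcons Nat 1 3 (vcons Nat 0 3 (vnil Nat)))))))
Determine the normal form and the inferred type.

normal form:
  refl (Vec (Vec Nat 1) 0) (vnil (Vec Nat 1))
the term's type:
  Eq (Vec (Vec Nat 1) 0) (vnil (Vec Nat 1)) (vnil (Vec Nat 1))


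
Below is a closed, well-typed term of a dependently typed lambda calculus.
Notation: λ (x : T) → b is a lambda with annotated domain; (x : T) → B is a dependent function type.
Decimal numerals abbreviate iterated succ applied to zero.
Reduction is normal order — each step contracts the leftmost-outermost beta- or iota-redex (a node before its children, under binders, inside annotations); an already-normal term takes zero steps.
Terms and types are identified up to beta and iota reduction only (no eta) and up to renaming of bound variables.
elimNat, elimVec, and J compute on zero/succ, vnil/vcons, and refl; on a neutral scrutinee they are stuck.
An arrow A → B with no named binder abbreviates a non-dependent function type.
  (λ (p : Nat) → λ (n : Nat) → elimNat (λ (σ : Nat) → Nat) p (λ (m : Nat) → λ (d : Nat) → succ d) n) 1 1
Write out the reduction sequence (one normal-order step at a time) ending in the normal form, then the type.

normal-order reduction sequence:
  (λ (p : Nat) → λ (n : Nat) → elimNat (λ (σ : Nat) → Nat) p (λ (m : Nat) → λ (d : Nat) → succ d) n) 1 1
  ~> (λ (p : Nat) → elimNat (λ (n : Nat) → Nat) 1 (λ (σ : Nat) → λ (m : Nat) → succ m) p) 1
  ~> elimNat (λ (p : Nat) → Nat) 1 (λ (n : Nat) → λ (σ : Nat) → succ σ) 1
  ~> (λ (p : Nat) → λ (n : Nat) → succ n) 0 (elimNat (λ (σ : Nat) → Nat) 1 (λ (m : Nat) → λ (d : Nat) → succ d) 0)
  ~> (λ (p : Nat) → succ p) (elimNat (λ (n : Nat) → Nat) 1 (λ (σ : Nat) → λ (m : Nat) → succ m) 0)
  ~> succ (elimNat (λ (p : Nat) → Nat) 1 (λ (n : Nat) → λ (σ : Nat) → succ σ) 0)
  ~> 2
the term's type:
  Nat


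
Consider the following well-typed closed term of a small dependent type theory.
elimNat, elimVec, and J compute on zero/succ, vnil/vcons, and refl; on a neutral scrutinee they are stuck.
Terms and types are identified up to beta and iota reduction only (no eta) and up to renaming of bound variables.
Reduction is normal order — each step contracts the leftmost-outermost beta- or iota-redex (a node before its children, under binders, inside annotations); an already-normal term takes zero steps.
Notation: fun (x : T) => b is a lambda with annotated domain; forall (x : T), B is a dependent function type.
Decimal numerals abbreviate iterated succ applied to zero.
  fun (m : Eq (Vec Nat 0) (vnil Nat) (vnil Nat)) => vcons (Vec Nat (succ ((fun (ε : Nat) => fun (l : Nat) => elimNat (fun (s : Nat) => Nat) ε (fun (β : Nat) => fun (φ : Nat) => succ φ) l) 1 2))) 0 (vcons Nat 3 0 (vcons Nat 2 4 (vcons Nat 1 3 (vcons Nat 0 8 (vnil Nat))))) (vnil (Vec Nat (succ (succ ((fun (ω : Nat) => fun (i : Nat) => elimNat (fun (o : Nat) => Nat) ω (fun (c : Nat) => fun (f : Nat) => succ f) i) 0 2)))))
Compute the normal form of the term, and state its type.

resulting normal form:
  fun (m : Eq (Vec Nat 0) (vnil Nat) (vnil Nat)) => vcons (Vec Nat 4) 0 (vcons Nat 3 0 (vcons Nat 2 4 (vcons Nat 1 3 (vcons Nat 0 8 (vnil Nat))))) (vnil (Vec Nat 4))
type:
  forall (m : Eq (Vec Nat 0) (vnil Nat) (vnil Nat)), Vec (Vec Nat 4) 1
observation: 18 normal-order steps separate the term from its normal form.


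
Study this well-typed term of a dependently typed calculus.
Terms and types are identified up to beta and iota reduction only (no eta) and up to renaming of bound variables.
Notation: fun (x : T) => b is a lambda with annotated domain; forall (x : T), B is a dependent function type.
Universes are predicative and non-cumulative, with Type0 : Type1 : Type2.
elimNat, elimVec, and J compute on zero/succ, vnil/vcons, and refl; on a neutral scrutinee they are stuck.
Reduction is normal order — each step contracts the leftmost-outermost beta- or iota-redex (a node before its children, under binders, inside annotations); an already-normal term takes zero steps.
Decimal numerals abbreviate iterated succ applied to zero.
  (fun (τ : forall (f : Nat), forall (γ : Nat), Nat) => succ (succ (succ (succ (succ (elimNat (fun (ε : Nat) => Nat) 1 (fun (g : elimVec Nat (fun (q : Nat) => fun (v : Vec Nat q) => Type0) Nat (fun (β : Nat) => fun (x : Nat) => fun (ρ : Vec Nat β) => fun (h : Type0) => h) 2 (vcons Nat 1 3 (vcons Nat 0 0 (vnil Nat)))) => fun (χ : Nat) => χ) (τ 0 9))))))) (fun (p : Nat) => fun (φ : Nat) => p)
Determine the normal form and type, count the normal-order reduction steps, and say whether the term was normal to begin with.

normal form:
  6
type:
  Nat
normal-order step count: 15
term was already normal: no
first redex: a beta-redex


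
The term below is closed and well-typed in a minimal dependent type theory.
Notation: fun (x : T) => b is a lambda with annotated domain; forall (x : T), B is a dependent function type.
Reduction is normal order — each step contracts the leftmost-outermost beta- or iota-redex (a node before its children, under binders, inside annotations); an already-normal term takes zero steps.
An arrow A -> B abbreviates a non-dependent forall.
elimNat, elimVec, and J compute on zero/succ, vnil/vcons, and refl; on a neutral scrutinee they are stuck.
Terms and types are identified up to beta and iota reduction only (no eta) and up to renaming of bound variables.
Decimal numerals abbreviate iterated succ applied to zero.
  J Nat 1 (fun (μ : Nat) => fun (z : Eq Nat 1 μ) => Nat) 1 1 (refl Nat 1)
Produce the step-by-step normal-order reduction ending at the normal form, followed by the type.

normal-order reduction:
  J Nat 1 (fun (μ : Nat) => fun (z : Eq Nat 1 μ) => Nat) 1 1 (refl Nat 1)
  ~> 1
the term's type:
  Nat


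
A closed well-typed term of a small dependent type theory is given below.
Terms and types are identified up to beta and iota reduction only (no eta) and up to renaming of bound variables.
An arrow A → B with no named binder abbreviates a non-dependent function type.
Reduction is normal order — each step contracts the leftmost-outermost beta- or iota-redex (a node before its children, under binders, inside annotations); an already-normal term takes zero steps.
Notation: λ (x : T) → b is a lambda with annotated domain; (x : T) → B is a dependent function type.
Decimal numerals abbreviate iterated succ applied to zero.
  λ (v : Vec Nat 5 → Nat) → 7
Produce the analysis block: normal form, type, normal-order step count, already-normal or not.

resulting normal form:
  λ (v : Vec Nat 5 → Nat) → 7
type:
  (Vec Nat 5 → Nat) → Nat
normal-order step count: 0
already normal: yes


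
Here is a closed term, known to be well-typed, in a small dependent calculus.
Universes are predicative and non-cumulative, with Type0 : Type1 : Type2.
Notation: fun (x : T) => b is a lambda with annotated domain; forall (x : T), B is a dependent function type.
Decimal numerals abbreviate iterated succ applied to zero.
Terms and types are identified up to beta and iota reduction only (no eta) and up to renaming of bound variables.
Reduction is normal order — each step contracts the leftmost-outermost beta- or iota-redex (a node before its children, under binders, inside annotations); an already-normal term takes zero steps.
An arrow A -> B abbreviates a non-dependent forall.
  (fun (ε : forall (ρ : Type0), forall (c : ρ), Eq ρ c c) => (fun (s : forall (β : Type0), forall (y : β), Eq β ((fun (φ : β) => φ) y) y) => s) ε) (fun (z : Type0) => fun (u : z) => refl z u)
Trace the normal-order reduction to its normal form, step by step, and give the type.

reduction (normal order):
  (fun (ε : forall (ρ : Type0), forall (c : ρ), Eq ρ c c) => (fun (s : forall (β : Type0), forall (y : β), Eq β ((fun (φ : β) => φ) y) y) => s) ε) (fun (z : Type0) => fun (u : z) => refl z u)
  ~> (fun (ε : forall (ρ : Type0), forall (c : ρ), Eq ρ ((fun (s : ρ) => s) c) c) => ε) (fun (β : Type0) => fun (y : β) => refl β y)
  ~> fun (ε : Type0) => fun (ρ : ε) => refl ε ρ
inferred type:
  forall (ε : Type0), forall (ρ : ε), Eq ε ρ ρ


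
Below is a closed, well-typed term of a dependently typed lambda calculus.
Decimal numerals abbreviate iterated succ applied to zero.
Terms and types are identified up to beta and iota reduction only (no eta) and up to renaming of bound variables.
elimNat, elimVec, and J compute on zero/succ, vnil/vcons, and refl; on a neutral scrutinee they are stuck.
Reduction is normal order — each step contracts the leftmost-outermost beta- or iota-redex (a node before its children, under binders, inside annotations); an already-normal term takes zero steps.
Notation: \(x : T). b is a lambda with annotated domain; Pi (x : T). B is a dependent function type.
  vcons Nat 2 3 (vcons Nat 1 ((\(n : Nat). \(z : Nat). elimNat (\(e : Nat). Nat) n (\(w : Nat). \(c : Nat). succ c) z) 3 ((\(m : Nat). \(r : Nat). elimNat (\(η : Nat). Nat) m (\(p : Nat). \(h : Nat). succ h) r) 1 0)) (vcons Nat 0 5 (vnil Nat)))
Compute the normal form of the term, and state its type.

resulting normal form:
  vcons Nat 2 3 (vcons Nat 1 4 (vcons Nat 0 5 (vnil Nat)))
inferred type:
  Vec Nat 3


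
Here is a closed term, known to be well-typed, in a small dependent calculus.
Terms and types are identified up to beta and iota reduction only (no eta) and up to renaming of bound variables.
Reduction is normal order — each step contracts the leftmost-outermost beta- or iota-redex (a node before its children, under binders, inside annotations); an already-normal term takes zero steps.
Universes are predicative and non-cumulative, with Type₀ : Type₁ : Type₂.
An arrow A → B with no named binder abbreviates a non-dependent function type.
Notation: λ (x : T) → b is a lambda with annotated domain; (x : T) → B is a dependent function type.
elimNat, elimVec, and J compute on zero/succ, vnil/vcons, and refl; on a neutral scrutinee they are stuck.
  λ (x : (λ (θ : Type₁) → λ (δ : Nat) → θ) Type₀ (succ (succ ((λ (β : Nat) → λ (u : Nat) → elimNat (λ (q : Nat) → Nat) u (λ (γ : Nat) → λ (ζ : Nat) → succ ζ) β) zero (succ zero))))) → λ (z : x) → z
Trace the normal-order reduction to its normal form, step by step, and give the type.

reduction (normal order):
  λ (x : (λ (θ : Type₁) → λ (δ : Nat) → θ) Type₀ (succ (succ ((λ (β : Nat) → λ (u : Nat) → elimNat (λ (q : Nat) → Nat) u (λ (γ : Nat) → λ (ζ : Nat) → succ ζ) β) zero (succ zero))))) → λ (z : x) → z
  ~> λ (x : (λ (θ : Nat) → Type₀) (succ (succ ((λ (δ : Nat) → λ (β : Nat) → elimNat (λ (u : Nat) → Nat) β (λ (q : Nat) → λ (γ : Nat) → succ γ) δ) zero (succ zero))))) → λ (ζ : x) → ζ
  ~> λ (x : Type₀) → λ (θ : x) → θ
the term's type:
  (x : Type₀) → x → x


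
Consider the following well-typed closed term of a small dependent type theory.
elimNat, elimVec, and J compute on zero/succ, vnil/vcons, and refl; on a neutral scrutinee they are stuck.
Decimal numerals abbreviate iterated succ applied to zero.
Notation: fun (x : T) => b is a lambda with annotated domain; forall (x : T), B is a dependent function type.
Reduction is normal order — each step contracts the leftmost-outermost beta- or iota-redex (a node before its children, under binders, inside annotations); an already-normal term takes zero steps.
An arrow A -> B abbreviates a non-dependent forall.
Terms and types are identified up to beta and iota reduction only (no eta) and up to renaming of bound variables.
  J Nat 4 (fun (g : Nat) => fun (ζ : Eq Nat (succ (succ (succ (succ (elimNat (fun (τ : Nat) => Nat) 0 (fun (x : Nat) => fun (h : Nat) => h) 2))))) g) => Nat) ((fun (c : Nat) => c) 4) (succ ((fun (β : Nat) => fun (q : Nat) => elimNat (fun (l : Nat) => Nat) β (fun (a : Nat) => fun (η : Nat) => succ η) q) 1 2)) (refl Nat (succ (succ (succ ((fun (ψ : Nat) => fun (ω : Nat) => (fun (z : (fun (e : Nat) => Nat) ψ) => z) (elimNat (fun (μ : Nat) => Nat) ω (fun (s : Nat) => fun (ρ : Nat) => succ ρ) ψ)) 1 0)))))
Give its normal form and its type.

resulting normal form:
  4
type:
  Nat


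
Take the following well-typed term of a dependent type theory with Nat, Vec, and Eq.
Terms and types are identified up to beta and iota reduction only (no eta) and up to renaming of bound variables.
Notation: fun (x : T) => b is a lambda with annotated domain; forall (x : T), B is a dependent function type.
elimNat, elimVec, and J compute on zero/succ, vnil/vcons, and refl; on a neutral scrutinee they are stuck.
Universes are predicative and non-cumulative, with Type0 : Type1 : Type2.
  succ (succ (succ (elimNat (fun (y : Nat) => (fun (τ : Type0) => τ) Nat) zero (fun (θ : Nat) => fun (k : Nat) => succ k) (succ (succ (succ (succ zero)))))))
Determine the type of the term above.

inferred type:
  Nat


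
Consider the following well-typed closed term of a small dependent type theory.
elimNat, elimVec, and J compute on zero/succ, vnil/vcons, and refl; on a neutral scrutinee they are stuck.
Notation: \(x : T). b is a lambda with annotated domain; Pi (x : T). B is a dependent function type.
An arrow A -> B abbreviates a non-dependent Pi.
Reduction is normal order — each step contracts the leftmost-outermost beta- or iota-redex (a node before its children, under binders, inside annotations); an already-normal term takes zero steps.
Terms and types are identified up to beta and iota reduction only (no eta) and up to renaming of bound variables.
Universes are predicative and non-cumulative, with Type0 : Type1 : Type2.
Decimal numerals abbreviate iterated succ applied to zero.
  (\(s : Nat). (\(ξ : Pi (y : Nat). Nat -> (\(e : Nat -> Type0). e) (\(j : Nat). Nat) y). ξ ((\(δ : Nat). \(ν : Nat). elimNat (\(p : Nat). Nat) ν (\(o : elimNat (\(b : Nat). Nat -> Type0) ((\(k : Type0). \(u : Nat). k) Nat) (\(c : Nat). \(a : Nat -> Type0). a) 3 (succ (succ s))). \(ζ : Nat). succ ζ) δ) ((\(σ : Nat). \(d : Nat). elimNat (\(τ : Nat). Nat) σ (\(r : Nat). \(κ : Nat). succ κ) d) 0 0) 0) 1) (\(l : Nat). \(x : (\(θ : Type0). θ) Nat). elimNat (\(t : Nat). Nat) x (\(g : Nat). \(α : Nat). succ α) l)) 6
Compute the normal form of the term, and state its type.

reduced normal form:
  1
type:
  Nat


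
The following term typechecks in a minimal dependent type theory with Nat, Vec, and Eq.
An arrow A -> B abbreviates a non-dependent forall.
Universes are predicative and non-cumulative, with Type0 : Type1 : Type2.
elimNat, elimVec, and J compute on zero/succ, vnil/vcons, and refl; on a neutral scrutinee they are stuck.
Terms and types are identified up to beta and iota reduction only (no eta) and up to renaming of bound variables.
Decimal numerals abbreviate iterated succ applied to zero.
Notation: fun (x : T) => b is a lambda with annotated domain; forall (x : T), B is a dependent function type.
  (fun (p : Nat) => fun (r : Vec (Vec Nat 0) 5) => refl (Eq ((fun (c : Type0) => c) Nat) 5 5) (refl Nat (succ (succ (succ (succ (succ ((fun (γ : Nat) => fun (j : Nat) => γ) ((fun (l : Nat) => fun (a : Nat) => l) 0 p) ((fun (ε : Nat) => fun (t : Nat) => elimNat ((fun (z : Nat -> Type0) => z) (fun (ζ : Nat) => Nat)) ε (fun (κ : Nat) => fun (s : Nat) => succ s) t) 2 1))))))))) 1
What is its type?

type:
  Vec (Vec Nat 0) 5 -> Eq (Eq Nat 5 5) (refl Nat 5) (refl Nat 5)


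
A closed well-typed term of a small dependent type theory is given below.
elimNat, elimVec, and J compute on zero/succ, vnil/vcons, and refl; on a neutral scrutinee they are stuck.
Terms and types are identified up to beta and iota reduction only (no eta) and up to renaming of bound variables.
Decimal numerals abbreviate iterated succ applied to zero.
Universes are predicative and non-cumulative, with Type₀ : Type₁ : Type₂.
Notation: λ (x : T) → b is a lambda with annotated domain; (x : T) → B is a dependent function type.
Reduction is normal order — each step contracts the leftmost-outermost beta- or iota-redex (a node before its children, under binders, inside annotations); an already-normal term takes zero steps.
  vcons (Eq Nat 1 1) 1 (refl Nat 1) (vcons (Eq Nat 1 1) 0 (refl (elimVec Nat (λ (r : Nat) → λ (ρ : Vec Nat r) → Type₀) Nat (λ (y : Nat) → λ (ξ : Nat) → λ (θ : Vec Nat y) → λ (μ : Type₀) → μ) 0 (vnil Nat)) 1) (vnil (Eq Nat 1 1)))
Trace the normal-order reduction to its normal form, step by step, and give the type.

reduction (normal order):
  vcons (Eq Nat 1 1) 1 (refl Nat 1) (vcons (Eq Nat 1 1) 0 (refl (elimVec Nat (λ (r : Nat) → λ (ρ : Vec Nat r) → Type₀) Nat (λ (y : Nat) → λ (ξ : Nat) → λ (θ : Vec Nat y) → λ (μ : Type₀) → μ) 0 (vnil Nat)) 1) (vnil (Eq Nat 1 1)))
  ~> vcons (Eq Nat 1 1) 1 (refl Nat 1) (vcons (Eq Nat 1 1) 0 (refl Nat 1) (vnil (Eq Nat 1 1)))
inferred type:
  Vec (Eq Nat 1 1) 2


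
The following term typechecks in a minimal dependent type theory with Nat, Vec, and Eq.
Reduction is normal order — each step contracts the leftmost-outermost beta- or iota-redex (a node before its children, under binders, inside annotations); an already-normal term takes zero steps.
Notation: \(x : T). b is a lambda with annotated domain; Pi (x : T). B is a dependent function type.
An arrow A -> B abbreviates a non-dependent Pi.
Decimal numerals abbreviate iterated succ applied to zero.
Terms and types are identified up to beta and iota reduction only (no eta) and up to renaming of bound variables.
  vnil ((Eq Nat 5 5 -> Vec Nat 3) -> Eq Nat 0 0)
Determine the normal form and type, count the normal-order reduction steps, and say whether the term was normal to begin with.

normal form:
  vnil ((Eq Nat 5 5 -> Vec Nat 3) -> Eq Nat 0 0)
the term's type:
  Vec ((Eq Nat 5 5 -> Vec Nat 3) -> Eq Nat 0 0) 0
reduction steps (normal order): 0
started in normal form: yes


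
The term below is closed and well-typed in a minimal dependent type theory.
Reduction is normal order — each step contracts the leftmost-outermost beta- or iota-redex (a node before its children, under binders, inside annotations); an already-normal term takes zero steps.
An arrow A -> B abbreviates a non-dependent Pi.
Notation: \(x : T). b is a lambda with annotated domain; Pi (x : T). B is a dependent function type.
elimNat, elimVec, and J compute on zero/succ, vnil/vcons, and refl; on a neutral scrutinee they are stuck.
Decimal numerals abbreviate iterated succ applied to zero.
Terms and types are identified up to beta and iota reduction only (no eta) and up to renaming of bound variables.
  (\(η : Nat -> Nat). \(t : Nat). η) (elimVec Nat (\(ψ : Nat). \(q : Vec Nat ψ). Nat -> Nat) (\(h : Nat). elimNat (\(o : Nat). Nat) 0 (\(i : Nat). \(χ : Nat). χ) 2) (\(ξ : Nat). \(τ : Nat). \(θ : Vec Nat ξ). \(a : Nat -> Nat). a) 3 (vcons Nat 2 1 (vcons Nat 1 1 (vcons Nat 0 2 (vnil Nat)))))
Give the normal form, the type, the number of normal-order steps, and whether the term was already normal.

reduced normal form:
  \(η : Nat). \(t : Nat). 0
the term's type:
  Nat -> Nat -> Nat
normal-order step count: 24
already normal: no
first redex: a beta-redex


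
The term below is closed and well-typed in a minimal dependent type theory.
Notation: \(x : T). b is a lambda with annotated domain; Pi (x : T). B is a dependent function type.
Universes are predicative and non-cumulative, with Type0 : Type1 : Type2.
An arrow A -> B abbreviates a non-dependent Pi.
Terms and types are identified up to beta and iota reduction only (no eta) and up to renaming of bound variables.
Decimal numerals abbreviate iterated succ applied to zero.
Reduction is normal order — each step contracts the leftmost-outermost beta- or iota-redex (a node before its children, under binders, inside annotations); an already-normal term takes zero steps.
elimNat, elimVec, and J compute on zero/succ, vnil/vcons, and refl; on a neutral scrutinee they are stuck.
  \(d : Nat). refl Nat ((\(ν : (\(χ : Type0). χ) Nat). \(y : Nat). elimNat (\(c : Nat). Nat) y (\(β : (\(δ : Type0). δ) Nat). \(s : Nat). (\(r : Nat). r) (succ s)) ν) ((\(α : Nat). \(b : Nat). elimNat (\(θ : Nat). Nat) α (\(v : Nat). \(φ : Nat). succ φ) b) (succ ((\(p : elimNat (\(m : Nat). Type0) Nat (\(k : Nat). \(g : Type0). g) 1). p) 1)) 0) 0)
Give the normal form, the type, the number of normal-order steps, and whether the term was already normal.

resulting normal form:
  \(d : Nat). refl Nat 2
inferred type:
  Nat -> Eq Nat 2 2
reduction steps (normal order): 15
started in normal form: no
first contracted redex: a beta-redex


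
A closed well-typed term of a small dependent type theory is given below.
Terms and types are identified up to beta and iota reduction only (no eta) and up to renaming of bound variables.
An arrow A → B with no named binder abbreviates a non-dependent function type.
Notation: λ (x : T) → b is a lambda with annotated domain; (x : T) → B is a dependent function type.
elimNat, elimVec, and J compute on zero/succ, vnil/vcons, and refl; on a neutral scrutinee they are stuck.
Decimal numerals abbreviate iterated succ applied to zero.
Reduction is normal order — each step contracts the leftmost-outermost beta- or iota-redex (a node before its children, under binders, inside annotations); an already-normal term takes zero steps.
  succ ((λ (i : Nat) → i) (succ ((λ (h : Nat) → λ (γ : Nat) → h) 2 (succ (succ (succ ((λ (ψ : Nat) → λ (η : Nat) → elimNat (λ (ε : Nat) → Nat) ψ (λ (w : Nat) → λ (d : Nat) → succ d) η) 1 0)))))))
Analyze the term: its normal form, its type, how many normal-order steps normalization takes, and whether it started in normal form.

normal form:
  4
inferred type:
  Nat
normal-order step count: 3
already normal: no
first contracted redex: a beta-redex


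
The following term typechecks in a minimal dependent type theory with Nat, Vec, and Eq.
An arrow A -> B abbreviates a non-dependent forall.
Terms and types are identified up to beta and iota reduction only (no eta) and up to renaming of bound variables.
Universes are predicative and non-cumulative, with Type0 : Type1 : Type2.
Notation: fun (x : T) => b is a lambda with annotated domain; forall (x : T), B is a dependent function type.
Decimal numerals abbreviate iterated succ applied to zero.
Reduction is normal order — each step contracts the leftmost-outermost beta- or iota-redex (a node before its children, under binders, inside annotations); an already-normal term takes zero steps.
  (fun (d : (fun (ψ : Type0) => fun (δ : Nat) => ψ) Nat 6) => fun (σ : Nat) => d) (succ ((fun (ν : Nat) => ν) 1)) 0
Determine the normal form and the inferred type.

normal form:
  2
inferred type:
  Nat


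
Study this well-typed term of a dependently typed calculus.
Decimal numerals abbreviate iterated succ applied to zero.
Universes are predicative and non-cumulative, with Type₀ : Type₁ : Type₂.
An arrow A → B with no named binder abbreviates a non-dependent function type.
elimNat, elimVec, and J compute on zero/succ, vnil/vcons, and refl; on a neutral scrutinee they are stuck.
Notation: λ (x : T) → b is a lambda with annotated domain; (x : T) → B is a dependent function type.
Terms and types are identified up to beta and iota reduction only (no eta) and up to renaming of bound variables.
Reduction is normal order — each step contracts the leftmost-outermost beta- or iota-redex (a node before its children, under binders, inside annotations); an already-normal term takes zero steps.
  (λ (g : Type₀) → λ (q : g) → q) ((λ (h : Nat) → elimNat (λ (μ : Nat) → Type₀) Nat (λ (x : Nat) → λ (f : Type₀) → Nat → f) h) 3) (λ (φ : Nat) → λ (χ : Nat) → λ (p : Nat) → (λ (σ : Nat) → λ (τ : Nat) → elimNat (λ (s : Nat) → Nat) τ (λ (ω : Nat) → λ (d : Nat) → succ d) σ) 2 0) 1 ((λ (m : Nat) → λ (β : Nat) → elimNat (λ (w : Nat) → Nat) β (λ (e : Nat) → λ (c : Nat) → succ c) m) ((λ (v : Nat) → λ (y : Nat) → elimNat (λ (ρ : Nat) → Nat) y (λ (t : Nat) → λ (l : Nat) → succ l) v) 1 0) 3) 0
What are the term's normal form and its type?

resulting normal form:
  2
the term's type:
  Nat
observation: normalization takes exactly 14 steps under the normal-order strategy.


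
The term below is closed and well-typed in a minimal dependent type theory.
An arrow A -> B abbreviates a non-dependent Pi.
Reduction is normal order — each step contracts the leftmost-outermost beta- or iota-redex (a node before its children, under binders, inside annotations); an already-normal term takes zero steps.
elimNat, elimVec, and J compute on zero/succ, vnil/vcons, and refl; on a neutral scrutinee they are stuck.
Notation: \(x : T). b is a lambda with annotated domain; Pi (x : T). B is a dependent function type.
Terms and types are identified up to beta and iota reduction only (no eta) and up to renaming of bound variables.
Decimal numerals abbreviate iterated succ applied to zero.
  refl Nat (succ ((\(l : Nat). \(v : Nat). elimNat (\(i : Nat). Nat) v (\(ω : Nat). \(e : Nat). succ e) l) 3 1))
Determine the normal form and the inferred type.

resulting normal form:
  refl Nat 5
the term's type:
  Eq Nat 5 5
observation: normalization takes exactly 12 steps under the normal-order strategy.


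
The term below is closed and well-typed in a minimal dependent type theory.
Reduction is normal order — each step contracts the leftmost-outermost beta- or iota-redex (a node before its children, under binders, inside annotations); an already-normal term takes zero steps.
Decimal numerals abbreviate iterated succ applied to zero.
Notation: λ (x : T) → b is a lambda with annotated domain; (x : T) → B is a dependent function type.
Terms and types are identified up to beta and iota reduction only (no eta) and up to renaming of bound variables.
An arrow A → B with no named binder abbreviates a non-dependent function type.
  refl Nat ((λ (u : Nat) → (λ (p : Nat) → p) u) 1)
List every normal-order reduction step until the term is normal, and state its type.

normal-order reduction:
  refl Nat ((λ (u : Nat) → (λ (p : Nat) → p) u) 1)
  ~> refl Nat ((λ (u : Nat) → u) 1)
  ~> refl Nat 1
the term's type:
  Eq Nat 1 1


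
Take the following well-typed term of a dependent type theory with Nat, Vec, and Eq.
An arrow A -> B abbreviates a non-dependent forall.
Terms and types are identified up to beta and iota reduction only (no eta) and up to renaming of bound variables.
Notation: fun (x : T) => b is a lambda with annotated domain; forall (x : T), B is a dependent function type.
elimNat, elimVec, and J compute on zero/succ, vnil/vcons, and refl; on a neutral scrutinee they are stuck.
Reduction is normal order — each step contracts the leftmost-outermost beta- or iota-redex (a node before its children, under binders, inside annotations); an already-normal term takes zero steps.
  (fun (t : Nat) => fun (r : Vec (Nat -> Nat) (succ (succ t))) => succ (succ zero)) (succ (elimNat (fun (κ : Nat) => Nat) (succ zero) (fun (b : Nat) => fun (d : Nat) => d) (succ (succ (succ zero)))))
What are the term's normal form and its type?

reduced normal form:
  fun (t : Vec (Nat -> Nat) (succ (succ (succ (succ zero))))) => succ (succ zero)
type:
  Vec (Nat -> Nat) (succ (succ (succ (succ zero)))) -> Nat


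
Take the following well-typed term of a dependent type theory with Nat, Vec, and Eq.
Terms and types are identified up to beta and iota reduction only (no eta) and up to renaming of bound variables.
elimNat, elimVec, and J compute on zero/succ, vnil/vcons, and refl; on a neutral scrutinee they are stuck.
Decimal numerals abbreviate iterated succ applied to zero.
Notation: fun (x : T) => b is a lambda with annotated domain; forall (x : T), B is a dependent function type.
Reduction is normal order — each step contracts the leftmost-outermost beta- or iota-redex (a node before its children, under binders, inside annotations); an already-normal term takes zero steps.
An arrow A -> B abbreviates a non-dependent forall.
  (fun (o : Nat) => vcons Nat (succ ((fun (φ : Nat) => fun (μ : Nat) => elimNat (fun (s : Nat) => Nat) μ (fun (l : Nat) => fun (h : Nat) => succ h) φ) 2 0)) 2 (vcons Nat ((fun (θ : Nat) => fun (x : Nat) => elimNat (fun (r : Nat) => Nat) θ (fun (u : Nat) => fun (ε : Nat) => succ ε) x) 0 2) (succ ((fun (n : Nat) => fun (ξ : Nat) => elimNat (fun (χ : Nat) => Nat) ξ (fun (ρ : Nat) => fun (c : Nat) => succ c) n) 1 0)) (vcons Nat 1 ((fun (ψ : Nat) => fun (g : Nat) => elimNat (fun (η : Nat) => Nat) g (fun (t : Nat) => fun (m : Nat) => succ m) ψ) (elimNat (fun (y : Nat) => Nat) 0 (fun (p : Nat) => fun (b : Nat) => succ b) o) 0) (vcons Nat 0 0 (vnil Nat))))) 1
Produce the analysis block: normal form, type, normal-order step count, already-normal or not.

normal form:
  vcons Nat 3 2 (vcons Nat 2 2 (vcons Nat 1 1 (vcons Nat 0 0 (vnil Nat))))
the term's type:
  Vec Nat 4
steps to reach normal form (normal order): 35
started in normal form: no
first contracted redex: a beta-redex


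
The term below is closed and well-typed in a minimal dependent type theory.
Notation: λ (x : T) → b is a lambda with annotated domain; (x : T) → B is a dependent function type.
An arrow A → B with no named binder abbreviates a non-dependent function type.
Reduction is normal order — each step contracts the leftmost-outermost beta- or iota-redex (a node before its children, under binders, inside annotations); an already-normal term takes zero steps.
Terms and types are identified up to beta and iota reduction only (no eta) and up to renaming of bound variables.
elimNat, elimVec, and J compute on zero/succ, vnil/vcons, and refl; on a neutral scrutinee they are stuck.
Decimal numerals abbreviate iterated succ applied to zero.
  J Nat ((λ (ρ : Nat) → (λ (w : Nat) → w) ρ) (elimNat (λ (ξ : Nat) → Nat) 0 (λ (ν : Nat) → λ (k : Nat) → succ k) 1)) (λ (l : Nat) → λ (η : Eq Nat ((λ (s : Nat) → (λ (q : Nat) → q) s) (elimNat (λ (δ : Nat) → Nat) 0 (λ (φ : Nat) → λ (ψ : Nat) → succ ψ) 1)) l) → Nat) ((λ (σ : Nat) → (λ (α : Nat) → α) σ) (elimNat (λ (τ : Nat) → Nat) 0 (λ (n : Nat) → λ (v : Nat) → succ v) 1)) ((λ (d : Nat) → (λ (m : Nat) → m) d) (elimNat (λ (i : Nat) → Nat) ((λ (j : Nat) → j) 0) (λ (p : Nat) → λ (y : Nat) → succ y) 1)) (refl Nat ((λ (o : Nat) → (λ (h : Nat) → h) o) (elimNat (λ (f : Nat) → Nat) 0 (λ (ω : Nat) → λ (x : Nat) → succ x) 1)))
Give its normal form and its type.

resulting normal form:
  1
the term's type:
  Nat


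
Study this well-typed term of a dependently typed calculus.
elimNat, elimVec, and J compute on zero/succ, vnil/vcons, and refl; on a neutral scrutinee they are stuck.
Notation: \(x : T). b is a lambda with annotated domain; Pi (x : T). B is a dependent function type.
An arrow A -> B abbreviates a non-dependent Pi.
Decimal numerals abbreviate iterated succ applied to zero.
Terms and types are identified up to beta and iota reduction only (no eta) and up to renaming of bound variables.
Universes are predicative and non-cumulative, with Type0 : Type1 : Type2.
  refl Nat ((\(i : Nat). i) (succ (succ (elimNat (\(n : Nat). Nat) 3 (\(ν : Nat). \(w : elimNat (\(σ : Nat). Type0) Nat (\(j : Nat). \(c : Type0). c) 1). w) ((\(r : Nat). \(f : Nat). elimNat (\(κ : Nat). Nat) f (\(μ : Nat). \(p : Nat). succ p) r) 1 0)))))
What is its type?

type:
  Eq Nat 5 5


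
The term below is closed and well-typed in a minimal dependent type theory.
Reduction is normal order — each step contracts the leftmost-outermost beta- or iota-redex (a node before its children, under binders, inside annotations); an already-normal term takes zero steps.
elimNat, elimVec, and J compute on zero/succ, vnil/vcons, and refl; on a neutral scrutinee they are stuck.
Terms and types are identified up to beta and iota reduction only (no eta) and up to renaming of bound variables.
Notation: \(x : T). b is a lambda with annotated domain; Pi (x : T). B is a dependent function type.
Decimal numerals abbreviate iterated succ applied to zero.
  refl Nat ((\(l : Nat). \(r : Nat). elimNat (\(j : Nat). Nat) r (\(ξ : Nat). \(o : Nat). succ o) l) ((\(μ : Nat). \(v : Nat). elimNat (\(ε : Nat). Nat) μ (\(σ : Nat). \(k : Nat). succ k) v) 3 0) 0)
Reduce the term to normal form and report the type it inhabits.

reduced normal form:
  refl Nat 3
the term's type:
  Eq Nat 3 3


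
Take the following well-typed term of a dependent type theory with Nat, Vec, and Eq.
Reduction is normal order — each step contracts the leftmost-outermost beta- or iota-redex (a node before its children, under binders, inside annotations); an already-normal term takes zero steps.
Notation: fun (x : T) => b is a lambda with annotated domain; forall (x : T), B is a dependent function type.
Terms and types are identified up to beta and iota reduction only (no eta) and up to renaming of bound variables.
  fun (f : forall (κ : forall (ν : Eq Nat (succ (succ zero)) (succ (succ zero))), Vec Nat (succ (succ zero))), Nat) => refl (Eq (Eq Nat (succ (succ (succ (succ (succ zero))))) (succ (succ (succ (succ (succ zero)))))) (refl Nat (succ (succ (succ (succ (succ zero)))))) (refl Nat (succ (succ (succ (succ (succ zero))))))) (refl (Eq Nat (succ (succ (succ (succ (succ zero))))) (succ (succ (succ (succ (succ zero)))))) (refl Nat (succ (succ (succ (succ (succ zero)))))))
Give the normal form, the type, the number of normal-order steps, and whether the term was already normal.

resulting normal form:
  fun (f : forall (κ : forall (ν : Eq Nat (succ (succ zero)) (succ (succ zero))), Vec Nat (succ (succ zero))), Nat) => refl (Eq (Eq Nat (succ (succ (succ (succ (succ zero))))) (succ (succ (succ (succ (succ zero)))))) (refl Nat (succ (succ (succ (succ (succ zero)))))) (refl Nat (succ (succ (succ (succ (succ zero))))))) (refl (Eq Nat (succ (succ (succ (succ (succ zero))))) (succ (succ (succ (succ (succ zero)))))) (refl Nat (succ (succ (succ (succ (succ zero)))))))
type:
  forall (f : forall (κ : forall (ν : Eq Nat (succ (succ zero)) (succ (succ zero))), Vec Nat (succ (succ zero))), Nat), Eq (Eq (Eq Nat (succ (succ (succ (succ (succ zero))))) (succ (succ (succ (succ (succ zero)))))) (refl Nat (succ (succ (succ (succ (succ zero)))))) (refl Nat (succ (succ (succ (succ (succ zero))))))) (refl (Eq Nat (succ (succ (succ (succ (succ zero))))) (succ (succ (succ (succ (succ zero)))))) (refl Nat (succ (succ (succ (succ (succ zero))))))) (refl (Eq Nat (succ (succ (succ (succ (succ zero))))) (succ (succ (succ (succ (succ zero)))))) (refl Nat (succ (succ (succ (succ (succ zero)))))))
steps to reach normal form (normal order): 0
already normal: yes


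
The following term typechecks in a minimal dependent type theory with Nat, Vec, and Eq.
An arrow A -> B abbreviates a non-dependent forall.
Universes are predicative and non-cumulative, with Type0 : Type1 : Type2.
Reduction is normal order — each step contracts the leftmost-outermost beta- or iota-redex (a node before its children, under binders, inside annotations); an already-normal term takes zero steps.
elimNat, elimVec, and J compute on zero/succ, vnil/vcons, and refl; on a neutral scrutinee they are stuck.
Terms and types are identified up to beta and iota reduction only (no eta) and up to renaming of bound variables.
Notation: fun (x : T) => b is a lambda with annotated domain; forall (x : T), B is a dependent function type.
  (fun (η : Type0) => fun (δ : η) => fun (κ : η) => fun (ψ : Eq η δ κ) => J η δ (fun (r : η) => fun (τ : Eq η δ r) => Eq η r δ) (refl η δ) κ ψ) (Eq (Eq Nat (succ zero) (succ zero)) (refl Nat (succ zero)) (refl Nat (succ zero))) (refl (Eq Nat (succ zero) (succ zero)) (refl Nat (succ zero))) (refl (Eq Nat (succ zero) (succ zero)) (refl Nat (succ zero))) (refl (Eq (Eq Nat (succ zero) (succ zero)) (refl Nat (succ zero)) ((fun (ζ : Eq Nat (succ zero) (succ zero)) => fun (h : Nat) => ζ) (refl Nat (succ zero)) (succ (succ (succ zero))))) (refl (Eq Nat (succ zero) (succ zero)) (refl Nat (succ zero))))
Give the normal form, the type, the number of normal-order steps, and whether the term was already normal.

resulting normal form:
  refl (Eq (Eq Nat (succ zero) (succ zero)) (refl Nat (succ zero)) (refl Nat (succ zero))) (refl (Eq Nat (succ zero) (succ zero)) (refl Nat (succ zero)))
inferred type:
  Eq (Eq (Eq Nat (succ zero) (succ zero)) (refl Nat (succ zero)) (refl Nat (succ zero))) (refl (Eq Nat (succ zero) (succ zero)) (refl Nat (succ zero))) (refl (Eq Nat (succ zero) (succ zero)) (refl Nat (succ zero)))
reduction steps (normal order): 5
already normal: no
first redex: a beta-redex


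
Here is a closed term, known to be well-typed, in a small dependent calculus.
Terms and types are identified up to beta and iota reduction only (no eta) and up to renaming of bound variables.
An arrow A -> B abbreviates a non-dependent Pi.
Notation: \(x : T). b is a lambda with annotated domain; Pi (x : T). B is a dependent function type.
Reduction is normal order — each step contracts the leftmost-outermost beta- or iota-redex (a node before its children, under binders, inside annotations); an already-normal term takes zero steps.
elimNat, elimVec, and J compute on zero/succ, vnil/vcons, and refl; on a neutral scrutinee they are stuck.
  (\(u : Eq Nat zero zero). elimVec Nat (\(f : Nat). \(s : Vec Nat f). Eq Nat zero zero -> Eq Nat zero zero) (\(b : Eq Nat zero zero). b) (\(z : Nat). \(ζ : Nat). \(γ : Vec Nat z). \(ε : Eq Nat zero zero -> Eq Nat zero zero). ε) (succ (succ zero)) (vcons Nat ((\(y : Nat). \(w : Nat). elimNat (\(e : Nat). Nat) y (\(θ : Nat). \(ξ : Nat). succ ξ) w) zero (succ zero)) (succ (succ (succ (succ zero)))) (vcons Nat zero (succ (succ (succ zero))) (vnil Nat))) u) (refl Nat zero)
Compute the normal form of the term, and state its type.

reduced normal form:
  refl Nat zero
type:
  Eq Nat zero zero
observation: normalization takes exactly 13 steps under the normal-order strategy.


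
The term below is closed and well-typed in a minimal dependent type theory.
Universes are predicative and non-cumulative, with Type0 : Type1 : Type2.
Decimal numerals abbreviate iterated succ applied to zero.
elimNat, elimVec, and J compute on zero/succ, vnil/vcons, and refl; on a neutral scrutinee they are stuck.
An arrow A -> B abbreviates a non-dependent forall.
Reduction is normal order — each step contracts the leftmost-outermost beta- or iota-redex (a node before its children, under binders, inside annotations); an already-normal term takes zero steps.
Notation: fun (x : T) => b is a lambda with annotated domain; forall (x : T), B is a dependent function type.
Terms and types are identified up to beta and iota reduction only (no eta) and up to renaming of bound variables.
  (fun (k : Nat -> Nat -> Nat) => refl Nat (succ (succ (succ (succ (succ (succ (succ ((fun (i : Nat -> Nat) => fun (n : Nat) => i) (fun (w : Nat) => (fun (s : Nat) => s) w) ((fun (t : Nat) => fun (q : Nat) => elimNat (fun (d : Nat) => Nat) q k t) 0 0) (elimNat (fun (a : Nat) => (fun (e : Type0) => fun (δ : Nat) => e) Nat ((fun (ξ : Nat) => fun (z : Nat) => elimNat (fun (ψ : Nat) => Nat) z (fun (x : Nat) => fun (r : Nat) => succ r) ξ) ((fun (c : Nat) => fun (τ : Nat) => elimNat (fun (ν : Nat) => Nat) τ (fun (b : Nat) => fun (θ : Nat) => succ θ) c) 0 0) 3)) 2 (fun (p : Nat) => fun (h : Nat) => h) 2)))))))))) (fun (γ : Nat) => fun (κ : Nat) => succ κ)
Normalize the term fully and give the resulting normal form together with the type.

reduced normal form:
  refl Nat 9
inferred type:
  Eq Nat 9 9
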